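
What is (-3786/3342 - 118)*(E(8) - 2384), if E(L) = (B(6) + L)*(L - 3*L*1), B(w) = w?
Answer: 173059056/557 ≈ 3.1070e+5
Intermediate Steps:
E(L) = -2*L*(6 + L) (E(L) = (6 + L)*(L - 3*L*1) = (6 + L)*(L - 3*L) = (6 + L)*(-2*L) = -2*L*(6 + L))
(-3786/3342 - 118)*(E(8) - 2384) = (-3786/3342 - 118)*(-2*8*(6 + 8) - 2384) = (-3786*1/3342 - 118)*(-2*8*14 - 2384) = (-631/557 - 118)*(-224 - 2384) = -66357/557*(-2608) = 173059056/557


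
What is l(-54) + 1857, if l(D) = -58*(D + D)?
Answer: 8121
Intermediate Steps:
l(D) = -116*D
l(-54) + 1857 = -116*(-54) + 1857 = 6264 + 1857 = 8121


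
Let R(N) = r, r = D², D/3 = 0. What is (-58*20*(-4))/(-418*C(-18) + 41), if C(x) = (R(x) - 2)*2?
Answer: 4640/1713 ≈ 2.7087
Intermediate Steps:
D = 0 (D = 3*0 = 0)
r = 0 (r = 0² = 0)
R(N) = 0
C(x) = -4 (C(x) = (0 - 2)*2 = -2*2 = -4)
(-58*20*(-4))/(-418*C(-18) + 41) = (-58*20*(-4))/(-418*(-4) + 41) = (-1160*(-4))/(1672 + 41) = 4640/1713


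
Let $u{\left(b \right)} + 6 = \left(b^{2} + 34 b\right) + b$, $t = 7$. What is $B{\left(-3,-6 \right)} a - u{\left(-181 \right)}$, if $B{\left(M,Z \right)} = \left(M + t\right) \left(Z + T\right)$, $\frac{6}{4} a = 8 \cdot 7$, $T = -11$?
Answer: $- \frac{86876}{3} \approx -28959.0$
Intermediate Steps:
$u{\left(b \right)} = -6 + b^{2} + 35 b$ ($u{\left(b \right)} = -6 + \left(\left(b^{2} + 34 b\right) + b\right) = -6 + \left(b^{2} + 35 b\right) = -6 + b^{2} + 35 b$)
$a = \frac{112}{3}$ ($a = \frac{2 \cdot 8 \cdot 7}{3} = \frac{2}{3} \cdot 56 = \frac{112}{3} \approx 37.333$)
$B{\left(M,Z \right)} = \left(-11 + Z\right) \left(7 + M\right)$ ($B{\left(M,Z \right)} = \left(M + 7\right) \left(Z - 11\right) = \left(7 + M\right) \left(-11 + Z\right) = \left(-11 + Z\right) \left(7 + M\right)$)
$B{\left(-3,-6 \right)} a - u{\left(-181 \right)} = \left(-77 - -33 + 7 \left(-6\right) - -18\right) \frac{112}{3} - \left(-6 + \left(-181\right)^{2} + 35 \left(-181\right)\right) = \left(-77 + 33 - 42 + 18\right) \frac{112}{3} - \left(-6 + 32761 - 6335\right) = \left(-68\right) \frac{112}{3} - 26420 = - \frac{7616}{3} - 26420 = - \frac{86876}{3}$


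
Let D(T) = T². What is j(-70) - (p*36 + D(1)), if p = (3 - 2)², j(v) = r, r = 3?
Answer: -34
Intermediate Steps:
j(v) = 3
p = 1 (p = 1² = 1)
j(-70) - (p*36 + D(1)) = 3 - (1*36 + 1²) = 3 - (36 + 1) = 3 - 1*37 = 3 - 37 = -34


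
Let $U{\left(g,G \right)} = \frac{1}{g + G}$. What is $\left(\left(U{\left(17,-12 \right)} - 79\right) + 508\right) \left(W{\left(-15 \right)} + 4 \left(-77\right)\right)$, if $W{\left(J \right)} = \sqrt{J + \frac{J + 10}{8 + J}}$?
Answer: $- \frac{660968}{5} + \frac{4292 i \sqrt{7}}{7} \approx -1.3219 \cdot 10^{5} + 1622.2 i$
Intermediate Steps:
$U{\left(g,G \right)} = \frac{1}{G + g}$
$W{\left(J \right)} = \sqrt{J + \frac{10 + J}{8 + J}}$
$\left(\left(U{\left(17,-12 \right)} - 79\right) + 508\right) \left(W{\left(-15 \right)} + 4 \left(-77\right)\right) = \left(\left(\frac{1}{-12 + 17} - 79\right) + 508\right) \left(\sqrt{\frac{10 - 15 - 15 \left(8 - 15\right)}{8 - 15}} + 4 \left(-77\right)\right) = \left(\left(\frac{1}{5} - 79\right) + 508\right) \left(\sqrt{\frac{10 - 15 - -105}{-7}} - 308\right) = \left(\left(\frac{1}{5} - 79\right) + 508\right) \left(\sqrt{- \frac{10 - 15 + 105}{7}} - 308\right) = \left(- \frac{394}{5} + 508\right) \left(\sqrt{\left(- \frac{1}{7}\right) 100} - 308\right) = \frac{2146 \left(\sqrt{- \frac{100}{7}} - 308\right)}{5} = \frac{2146 \left(\frac{10 i \sqrt{7}}{7} - 308\right)}{5} = \frac{2146 \left(-308 + \frac{10 i \sqrt{7}}{7}\right)}{5} = - \frac{660968}{5} + \frac{4292 i \sqrt{7}}{7}$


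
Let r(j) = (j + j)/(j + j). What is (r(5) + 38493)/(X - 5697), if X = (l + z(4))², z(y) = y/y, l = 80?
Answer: 19247/432 ≈ 44.553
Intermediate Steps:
z(y) = 1
X = 6561 (X = (80 + 1)² = 81² = 6561)
r(j) = 1 (r(j) = (2*j)/((2*j)) = (2*j)*(1/(2*j)) = 1)
(r(5) + 38493)/(X - 5697) = (1 + 38493)/(6561 - 5697) = 38494/864 = 38494*(1/864) = 19247/432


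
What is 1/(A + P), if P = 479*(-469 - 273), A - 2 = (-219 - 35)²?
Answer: -1/290900 ≈ -3.4376e-6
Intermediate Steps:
A = 64518 (A = 2 + (-219 - 35)² = 2 + (-254)² = 2 + 64516 = 64518)
P = -355418 (P = 479*(-742) = -355418)
1/(A + P) = 1/(64518 - 355418) = 1/(-290900) = -1/290900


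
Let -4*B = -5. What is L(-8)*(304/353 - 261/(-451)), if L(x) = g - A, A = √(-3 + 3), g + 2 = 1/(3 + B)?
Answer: -6877110/2706451 ≈ -2.5410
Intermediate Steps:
B = 5/4 (B = -¼*(-5) = 5/4 ≈ 1.2500)
g = -30/17 (g = -2 + 1/(3 + 5/4) = -2 + 1/(17/4) = -2 + 4/17 = -30/17 ≈ -1.7647)
A = 0 (A = √0 = 0)
L(x) = -30/17 (L(x) = -30/17 - 1*0 = -30/17 + 0 = -30/17)
L(-8)*(304/353 - 261/(-451)) = -30*(304/353 - 261/(-451))/17 = -30*(304*(1/353) - 261*(-1/451))/17 = -30*(304/353 + 261/451)/17 = -30/17*229237/159203 = -6877110/2706451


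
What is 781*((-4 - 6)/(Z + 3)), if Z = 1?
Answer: -3905/2 ≈ -1952.5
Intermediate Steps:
781*((-4 - 6)/(Z + 3)) = 781*((-4 - 6)/(1 + 3)) = 781*(-10/4) = 781*(-10*1/4) = 781*(-5/2) = -3905/2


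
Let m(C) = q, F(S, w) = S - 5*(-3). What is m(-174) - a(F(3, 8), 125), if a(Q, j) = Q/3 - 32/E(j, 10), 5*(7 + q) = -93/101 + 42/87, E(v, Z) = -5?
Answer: -285396/14645 ≈ -19.488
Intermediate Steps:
F(S, w) = 15 + S (F(S, w) = S + 15 = 15 + S)
q = -103798/14645 (q = -7 + (-93/101 + 42/87)/5 = -7 + (-93*1/101 + 42*(1/87))/5 = -7 + (-93/101 + 14/29)/5 = -7 + (⅕)*(-1283/2929) = -7 - 1283/14645 = -103798/14645 ≈ -7.0876)
m(C) = -103798/14645
a(Q, j) = 32/5 + Q/3 (a(Q, j) = Q/3 - 32/(-5) = Q*(⅓) - 32*(-⅕) = Q/3 + 32/5 = 32/5 + Q/3)
m(-174) - a(F(3, 8), 125) = -103798/14645 - (32/5 + (15 + 3)/3) = -103798/14645 - (32/5 + (⅓)*18) = -103798/14645 - (32/5 + 6) = -103798/14645 - 1*62/5 = -103798/14645 - 62/5 = -285396/14645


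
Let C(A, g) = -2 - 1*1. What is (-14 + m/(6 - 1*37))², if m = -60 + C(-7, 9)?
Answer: 137641/961 ≈ 143.23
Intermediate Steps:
C(A, g) = -3 (C(A, g) = -2 - 1 = -3)
m = -63 (m = -60 - 3 = -63)
(-14 + m/(6 - 1*37))² = (-14 - 63/(6 - 1*37))² = (-14 - 63/(6 - 37))² = (-14 - 63/(-31))² = (-14 - 63*(-1/31))² = (-14 + 63/31)² = (-371/31)² = 137641/961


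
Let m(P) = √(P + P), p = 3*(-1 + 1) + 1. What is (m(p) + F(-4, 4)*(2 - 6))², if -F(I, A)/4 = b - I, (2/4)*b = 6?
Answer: (256 + √2)² ≈ 66262.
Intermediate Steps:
b = 12 (b = 2*6 = 12)
F(I, A) = -48 + 4*I (F(I, A) = -4*(12 - I) = -48 + 4*I)
p = 1 (p = 3*0 + 1 = 0 + 1 = 1)
m(P) = √2*√P (m(P) = √(2*P) = √2*√P)
(m(p) + F(-4, 4)*(2 - 6))² = (√2*√1 + (-48 + 4*(-4))*(2 - 6))² = (√2*1 + (-48 - 16)*(-4))² = (√2 - 64*(-4))² = (√2 + 256)² = (256 + √2)²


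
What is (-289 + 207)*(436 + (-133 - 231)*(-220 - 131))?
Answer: -10512400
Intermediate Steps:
(-289 + 207)*(436 + (-133 - 231)*(-220 - 131)) = -82*(436 - 364*(-351)) = -82*(436 + 127764) = -82*128200 = -10512400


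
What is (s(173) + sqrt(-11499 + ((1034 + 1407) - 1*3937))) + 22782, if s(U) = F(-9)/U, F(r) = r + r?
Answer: 3941268/173 + I*sqrt(12995) ≈ 22782.0 + 114.0*I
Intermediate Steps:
F(r) = 2*r
s(U) = -18/U (s(U) = (2*(-9))/U = -18/U)
(s(173) + sqrt(-11499 + ((1034 + 1407) - 1*3937))) + 22782 = (-18/173 + sqrt(-11499 + ((1034 + 1407) - 1*3937))) + 22782 = (-18*1/173 + sqrt(-11499 + (2441 - 3937))) + 22782 = (-18/173 + sqrt(-11499 - 1496)) + 22782 = (-18/173 + sqrt(-12995)) + 22782 = (-18/173 + I*sqrt(12995)) + 22782 = 3941268/173 + I*sqrt(12995)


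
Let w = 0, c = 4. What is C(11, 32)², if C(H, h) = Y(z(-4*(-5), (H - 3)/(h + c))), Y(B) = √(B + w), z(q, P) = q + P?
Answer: 182/9 ≈ 20.222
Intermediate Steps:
z(q, P) = P + q
Y(B) = √B (Y(B) = √(B + 0) = √B)
C(H, h) = √(20 + (-3 + H)/(4 + h)) (C(H, h) = √((H - 3)/(h + 4) - 4*(-5)) = √((-3 + H)/(4 + h) + 20) = √(20 + (-3 + H)/(4 + h)))
C(11, 32)² = (√((77 + 11 + 20*32)/(4 + 32)))² = (√((77 + 11 + 640)/36))² = (√((1/36)*728))² = (√(182/9))² = (√182/3)² = 182/9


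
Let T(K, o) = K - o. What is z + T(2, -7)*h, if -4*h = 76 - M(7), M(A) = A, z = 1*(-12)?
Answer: -669/4 ≈ -167.25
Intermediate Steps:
z = -12
h = -69/4 (h = -(76 - 1*7)/4 = -(76 - 7)/4 = -¼*69 = -69/4 ≈ -17.250)
z + T(2, -7)*h = -12 + (2 - 1*(-7))*(-69/4) = -12 + (2 + 7)*(-69/4) = -12 + 9*(-69/4) = -12 - 621/4 = -669/4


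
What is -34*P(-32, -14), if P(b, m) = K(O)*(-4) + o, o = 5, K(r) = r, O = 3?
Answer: 238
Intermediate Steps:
P(b, m) = -7 (P(b, m) = 3*(-4) + 5 = -12 + 5 = -7)
-34*P(-32, -14) = -34*(-7) = 238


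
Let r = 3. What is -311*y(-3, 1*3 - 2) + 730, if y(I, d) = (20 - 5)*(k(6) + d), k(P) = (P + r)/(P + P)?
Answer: -29735/4 ≈ -7433.8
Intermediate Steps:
k(P) = (3 + P)/(2*P) (k(P) = (P + 3)/(P + P) = (3 + P)/((2*P)) = (3 + P)*(1/(2*P)) = (3 + P)/(2*P))
y(I, d) = 45/4 + 15*d (y(I, d) = (20 - 5)*((½)*(3 + 6)/6 + d) = 15*((½)*(⅙)*9 + d) = 15*(¾ + d) = 45/4 + 15*d)
-311*y(-3, 1*3 - 2) + 730 = -311*(45/4 + 15*(1*3 - 2)) + 730 = -311*(45/4 + 15*(3 - 2)) + 730 = -311*(45/4 + 15*1) + 730 = -311*(45/4 + 15) + 730 = -311*105/4 + 730 = -32655/4 + 730 = -29735/4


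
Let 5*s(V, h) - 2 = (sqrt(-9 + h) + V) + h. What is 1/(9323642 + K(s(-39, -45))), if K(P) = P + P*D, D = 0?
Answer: 12949480/120736103234691 - 5*I*sqrt(6)/724416619408146 ≈ 1.0725e-7 - 1.6907e-14*I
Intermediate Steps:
s(V, h) = 2/5 + V/5 + h/5 + sqrt(-9 + h)/5 (s(V, h) = 2/5 + ((sqrt(-9 + h) + V) + h)/5 = 2/5 + ((V + sqrt(-9 + h)) + h)/5 = 2/5 + (V + h + sqrt(-9 + h))/5 = 2/5 + (V/5 + h/5 + sqrt(-9 + h)/5) = 2/5 + V/5 + h/5 + sqrt(-9 + h)/5)
K(P) = P (K(P) = P + P*0 = P + 0 = P)
1/(9323642 + K(s(-39, -45))) = 1/(9323642 + (2/5 + (1/5)*(-39) + (1/5)*(-45) + sqrt(-9 - 45)/5)) = 1/(9323642 + (2/5 - 39/5 - 9 + sqrt(-54)/5)) = 1/(9323642 + (2/5 - 39/5 - 9 + (3*I*sqrt(6))/5)) = 1/(9323642 + (2/5 - 39/5 - 9 + 3*I*sqrt(6)/5)) = 1/(9323642 + (-82/5 + 3*I*sqrt(6)/5)) = 1/(46618128/5 + 3*I*sqrt(6)/5)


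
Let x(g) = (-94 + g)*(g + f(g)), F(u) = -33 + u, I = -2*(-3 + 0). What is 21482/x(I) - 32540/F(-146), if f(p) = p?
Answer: 15258481/94512 ≈ 161.44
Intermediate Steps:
I = 6 (I = -2*(-3) = 6)
x(g) = 2*g*(-94 + g) (x(g) = (-94 + g)*(g + g) = (-94 + g)*(2*g) = 2*g*(-94 + g))
21482/x(I) - 32540/F(-146) = 21482/((2*6*(-94 + 6))) - 32540/(-33 - 146) = 21482/((2*6*(-88))) - 32540/(-179) = 21482/(-1056) - 32540*(-1/179) = 21482*(-1/1056) + 32540/179 = -10741/528 + 32540/179 = 15258481/94512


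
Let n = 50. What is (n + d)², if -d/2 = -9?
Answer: 4624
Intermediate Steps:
d = 18 (d = -2*(-9) = 18)
(n + d)² = (50 + 18)² = 68² = 4624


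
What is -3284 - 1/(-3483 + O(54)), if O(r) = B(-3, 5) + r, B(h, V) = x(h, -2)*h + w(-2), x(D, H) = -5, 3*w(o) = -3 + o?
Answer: -33651145/10247 ≈ -3284.0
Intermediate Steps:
w(o) = -1 + o/3 (w(o) = (-3 + o)/3 = -1 + o/3)
B(h, V) = -5/3 - 5*h (B(h, V) = -5*h + (-1 + (⅓)*(-2)) = -5*h + (-1 - ⅔) = -5*h - 5/3 = -5/3 - 5*h)
O(r) = 40/3 + r (O(r) = (-5/3 - 5*(-3)) + r = (-5/3 + 15) + r = 40/3 + r)
-3284 - 1/(-3483 + O(54)) = -3284 - 1/(-3483 + (40/3 + 54)) = -3284 - 1/(-3483 + 202/3) = -3284 - 1/(-10247/3) = -3284 - 1*(-3/10247) = -3284 + 3/10247 = -33651145/10247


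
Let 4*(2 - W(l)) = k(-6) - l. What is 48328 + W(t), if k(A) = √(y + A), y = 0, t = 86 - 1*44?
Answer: 96681/2 - I*√6/4 ≈ 48341.0 - 0.61237*I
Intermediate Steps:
t = 42 (t = 86 - 44 = 42)
k(A) = √A (k(A) = √(0 + A) = √A)
W(l) = 2 + l/4 - I*√6/4 (W(l) = 2 - (√(-6) - l)/4 = 2 - (I*√6 - l)/4 = 2 - (-l + I*√6)/4 = 2 + (l/4 - I*√6/4) = 2 + l/4 - I*√6/4)
48328 + W(t) = 48328 + (2 + (¼)*42 - I*√6/4) = 48328 + (2 + 21/2 - I*√6/4) = 48328 + (25/2 - I*√6/4) = 96681/2 - I*√6/4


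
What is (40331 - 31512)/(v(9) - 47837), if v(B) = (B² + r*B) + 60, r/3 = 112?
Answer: -8819/44672 ≈ -0.19742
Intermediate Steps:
r = 336 (r = 3*112 = 336)
v(B) = 60 + B² + 336*B (v(B) = (B² + 336*B) + 60 = 60 + B² + 336*B)
(40331 - 31512)/(v(9) - 47837) = (40331 - 31512)/((60 + 9² + 336*9) - 47837) = 8819/((60 + 81 + 3024) - 47837) = 8819/(3165 - 47837) = 8819/(-44672) = 8819*(-1/44672) = -8819/44672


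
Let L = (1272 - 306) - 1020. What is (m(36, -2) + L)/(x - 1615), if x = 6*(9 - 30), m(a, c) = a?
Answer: 18/1741 ≈ 0.010339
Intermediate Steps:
L = -54 (L = 966 - 1020 = -54)
x = -126 (x = 6*(-21) = -126)
(m(36, -2) + L)/(x - 1615) = (36 - 54)/(-126 - 1615) = -18/(-1741) = -18*(-1/1741) = 18/1741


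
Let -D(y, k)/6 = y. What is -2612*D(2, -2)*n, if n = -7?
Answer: -219408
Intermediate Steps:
D(y, k) = -6*y
-2612*D(2, -2)*n = -2612*(-6*2)*(-7) = -(-31344)*(-7) = -2612*84 = -219408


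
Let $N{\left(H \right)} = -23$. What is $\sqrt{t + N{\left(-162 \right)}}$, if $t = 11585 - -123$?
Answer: $\sqrt{11685} \approx 108.1$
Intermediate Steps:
$t = 11708$ ($t = 11585 + 123 = 11708$)
$\sqrt{t + N{\left(-162 \right)}} = \sqrt{11708 - 23} = \sqrt{11685}$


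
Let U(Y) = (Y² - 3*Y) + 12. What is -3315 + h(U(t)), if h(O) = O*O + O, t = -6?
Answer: 1107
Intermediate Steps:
U(Y) = 12 + Y² - 3*Y
h(O) = O + O² (h(O) = O² + O = O + O²)
-3315 + h(U(t)) = -3315 + (12 + (-6)² - 3*(-6))*(1 + (12 + (-6)² - 3*(-6))) = -3315 + (12 + 36 + 18)*(1 + (12 + 36 + 18)) = -3315 + 66*(1 + 66) = -3315 + 66*67 = -3315 + 4422 = 1107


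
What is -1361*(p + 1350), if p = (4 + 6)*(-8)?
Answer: -1728470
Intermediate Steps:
p = -80 (p = 10*(-8) = -80)
-1361*(p + 1350) = -1361*(-80 + 1350) = -1361*1270 = -1728470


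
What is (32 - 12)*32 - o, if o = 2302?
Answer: -1662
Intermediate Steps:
(32 - 12)*32 - o = (32 - 12)*32 - 1*2302 = 20*32 - 2302 = 640 - 2302 = -1662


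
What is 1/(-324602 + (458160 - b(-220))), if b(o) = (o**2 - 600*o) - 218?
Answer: -1/46624 ≈ -2.1448e-5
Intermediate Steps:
b(o) = -218 + o**2 - 600*o
1/(-324602 + (458160 - b(-220))) = 1/(-324602 + (458160 - (-218 + (-220)**2 - 600*(-220)))) = 1/(-324602 + (458160 - (-218 + 48400 + 132000))) = 1/(-324602 + (458160 - 1*180182)) = 1/(-324602 + (458160 - 180182)) = 1/(-324602 + 277978) = 1/(-46624) = -1/46624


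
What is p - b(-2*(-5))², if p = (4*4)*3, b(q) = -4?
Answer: 32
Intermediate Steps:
p = 48 (p = 16*3 = 48)
p - b(-2*(-5))² = 48 - 1*(-4)² = 48 - 1*16 = 48 - 16 = 32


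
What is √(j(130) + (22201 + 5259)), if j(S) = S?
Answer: √27590 ≈ 166.10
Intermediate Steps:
√(j(130) + (22201 + 5259)) = √(130 + (22201 + 5259)) = √(130 + 27460) = √27590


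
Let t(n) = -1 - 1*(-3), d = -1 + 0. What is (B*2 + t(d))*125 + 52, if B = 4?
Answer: 1302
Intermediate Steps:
d = -1
t(n) = 2 (t(n) = -1 + 3 = 2)
(B*2 + t(d))*125 + 52 = (4*2 + 2)*125 + 52 = (8 + 2)*125 + 52 = 10*125 + 52 = 1250 + 52 = 1302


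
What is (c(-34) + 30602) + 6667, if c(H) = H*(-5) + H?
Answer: 37405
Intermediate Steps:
c(H) = -4*H (c(H) = -5*H + H = -4*H)
(c(-34) + 30602) + 6667 = (-4*(-34) + 30602) + 6667 = (136 + 30602) + 6667 = 30738 + 6667 = 37405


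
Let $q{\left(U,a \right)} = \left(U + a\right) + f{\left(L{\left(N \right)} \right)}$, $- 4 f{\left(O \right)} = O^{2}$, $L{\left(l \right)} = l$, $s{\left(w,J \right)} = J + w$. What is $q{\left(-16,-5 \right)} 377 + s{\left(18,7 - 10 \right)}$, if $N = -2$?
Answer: $-8279$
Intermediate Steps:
$f{\left(O \right)} = - \frac{O^{2}}{4}$
$q{\left(U,a \right)} = -1 + U + a$ ($q{\left(U,a \right)} = \left(U + a\right) - \frac{\left(-2\right)^{2}}{4} = \left(U + a\right) - 1 = -1 + U + a$)
$q{\left(-16,-5 \right)} 377 + s{\left(18,7 - 10 \right)} = \left(-1 - 16 - 5\right) 377 + \left(\left(7 - 10\right) + 18\right) = \left(-22\right) 377 + \left(\left(7 - 10\right) + 18\right) = -8294 + \left(-3 + 18\right) = -8294 + 15 = -8279$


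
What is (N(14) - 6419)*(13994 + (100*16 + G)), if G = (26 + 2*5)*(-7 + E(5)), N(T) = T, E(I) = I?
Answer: -99418410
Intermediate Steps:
G = -72 (G = (26 + 2*5)*(-7 + 5) = (26 + 10)*(-2) = 36*(-2) = -72)
(N(14) - 6419)*(13994 + (100*16 + G)) = (14 - 6419)*(13994 + (100*16 - 72)) = -6405*(13994 + (1600 - 72)) = -6405*(13994 + 1528) = -6405*15522 = -99418410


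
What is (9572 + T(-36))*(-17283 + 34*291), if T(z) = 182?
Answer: -72072306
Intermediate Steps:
(9572 + T(-36))*(-17283 + 34*291) = (9572 + 182)*(-17283 + 34*291) = 9754*(-17283 + 9894) = 9754*(-7389) = -72072306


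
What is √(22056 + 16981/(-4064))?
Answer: √22763125162/1016 ≈ 148.50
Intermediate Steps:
√(22056 + 16981/(-4064)) = √(22056 + 16981*(-1/4064)) = √(22056 - 16981/4064) = √(89618603/4064) = √22763125162/1016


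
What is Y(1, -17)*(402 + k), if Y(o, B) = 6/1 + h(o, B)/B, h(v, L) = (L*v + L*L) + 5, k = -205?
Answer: -34475/17 ≈ -2027.9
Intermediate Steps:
h(v, L) = 5 + L² + L*v (h(v, L) = (L*v + L²) + 5 = (L² + L*v) + 5 = 5 + L² + L*v)
Y(o, B) = 6 + (5 + B² + B*o)/B (Y(o, B) = 6/1 + (5 + B² + B*o)/B = 6*1 + (5 + B² + B*o)/B = 6 + (5 + B² + B*o)/B)
Y(1, -17)*(402 + k) = (6 - 17 + 1 + 5/(-17))*(402 - 205) = (6 - 17 + 1 + 5*(-1/17))*197 = (6 - 17 + 1 - 5/17)*197 = -175/17*197 = -34475/17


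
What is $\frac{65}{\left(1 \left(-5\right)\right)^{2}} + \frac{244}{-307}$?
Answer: $\frac{2771}{1535} \approx 1.8052$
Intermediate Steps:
$\frac{65}{\left(1 \left(-5\right)\right)^{2}} + \frac{244}{-307} = \frac{65}{\left(-5\right)^{2}} + 244 \left(- \frac{1}{307}\right) = \frac{65}{25} - \frac{244}{307} = 65 \cdot \frac{1}{25} - \frac{244}{307} = \frac{13}{5} - \frac{244}{307} = \frac{2771}{1535}$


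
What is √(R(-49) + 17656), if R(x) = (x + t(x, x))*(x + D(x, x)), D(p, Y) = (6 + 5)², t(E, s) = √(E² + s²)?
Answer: 2*√(3532 + 882*√2) ≈ 138.27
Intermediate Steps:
D(p, Y) = 121 (D(p, Y) = 11² = 121)
R(x) = (121 + x)*(x + √2*√(x²)) (R(x) = (x + √(x² + x²))*(x + 121) = (x + √(2*x²))*(121 + x) = (x + √2*√(x²))*(121 + x) = (121 + x)*(x + √2*√(x²)))
√(R(-49) + 17656) = √(((-49)² + 121*(-49) + 121*√2*√((-49)²) - 49*√2*√((-49)²)) + 17656) = √((2401 - 5929 + 121*√2*√2401 - 49*√2*√2401) + 17656) = √((2401 - 5929 + 121*√2*49 - 49*√2*49) + 17656) = √((2401 - 5929 + 5929*√2 - 2401*√2) + 17656) = √((-3528 + 3528*√2) + 17656) = √(14128 + 3528*√2)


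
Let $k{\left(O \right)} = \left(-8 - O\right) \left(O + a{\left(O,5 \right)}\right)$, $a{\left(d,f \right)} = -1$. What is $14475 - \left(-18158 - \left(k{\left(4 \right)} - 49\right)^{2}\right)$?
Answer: $39858$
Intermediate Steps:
$k{\left(O \right)} = \left(-1 + O\right) \left(-8 - O\right)$ ($k{\left(O \right)} = \left(-8 - O\right) \left(O - 1\right) = \left(-8 - O\right) \left(-1 + O\right) = \left(-1 + O\right) \left(-8 - O\right)$)
$14475 - \left(-18158 - \left(k{\left(4 \right)} - 49\right)^{2}\right) = 14475 - \left(-18158 - \left(\left(8 - 4^{2} - 28\right) - 49\right)^{2}\right) = 14475 - \left(-18158 - \left(\left(8 - 16 - 28\right) - 49\right)^{2}\right) = 14475 - \left(-18158 - \left(-36 - 49\right)^{2}\right) = 14475 - \left(-18158 - \left(-85\right)^{2}\right) = 14475 - \left(-18158 - 7225\right) = 14475 - -25383 = 14475 + 25383 = 39858$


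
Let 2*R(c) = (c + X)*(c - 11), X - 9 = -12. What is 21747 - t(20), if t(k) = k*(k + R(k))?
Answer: 19817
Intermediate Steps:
X = -3 (X = 9 - 12 = -3)
R(c) = (-11 + c)*(-3 + c)/2 (R(c) = ((c - 3)*(c - 11))/2 = ((-3 + c)*(-11 + c))/2 = ((-11 + c)*(-3 + c))/2 = (-11 + c)*(-3 + c)/2)
t(k) = k*(33/2 + k²/2 - 6*k) (t(k) = k*(k + (33/2 + k²/2 - 7*k)) = k*(33/2 + k²/2 - 6*k))
21747 - t(20) = 21747 - 20*(33 + 20² - 12*20)/2 = 21747 - 20*(33 + 400 - 240)/2 = 21747 - 20*193/2 = 21747 - 1*1930 = 21747 - 1930 = 19817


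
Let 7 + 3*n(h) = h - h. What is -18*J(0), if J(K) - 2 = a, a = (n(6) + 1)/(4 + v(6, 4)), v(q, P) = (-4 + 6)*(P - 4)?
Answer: -30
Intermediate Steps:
n(h) = -7/3 (n(h) = -7/3 + (h - h)/3 = -7/3 + (⅓)*0 = -7/3 + 0 = -7/3)
v(q, P) = -8 + 2*P (v(q, P) = 2*(-4 + P) = -8 + 2*P)
a = -⅓ (a = (-7/3 + 1)/(4 + (-8 + 2*4)) = -4/(3*(4 + (-8 + 8))) = -4/(3*(4 + 0)) = -4/3/4 = -4/3*¼ = -⅓ ≈ -0.33333)
J(K) = 5/3 (J(K) = 2 - ⅓ = 5/3)
-18*J(0) = -18*5/3 = -30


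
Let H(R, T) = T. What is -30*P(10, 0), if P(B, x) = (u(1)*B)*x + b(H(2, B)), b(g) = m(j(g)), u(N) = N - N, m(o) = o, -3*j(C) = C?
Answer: 100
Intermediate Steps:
j(C) = -C/3
u(N) = 0
b(g) = -g/3
P(B, x) = -B/3 (P(B, x) = (0*B)*x - B/3 = 0*x - B/3 = 0 - B/3 = -B/3)
-30*P(10, 0) = -(-10)*10 = -30*(-10/3) = 100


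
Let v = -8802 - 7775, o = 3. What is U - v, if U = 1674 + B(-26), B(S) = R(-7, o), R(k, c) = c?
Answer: 18254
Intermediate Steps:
B(S) = 3
v = -16577
U = 1677 (U = 1674 + 3 = 1677)
U - v = 1677 - 1*(-16577) = 1677 + 16577 = 18254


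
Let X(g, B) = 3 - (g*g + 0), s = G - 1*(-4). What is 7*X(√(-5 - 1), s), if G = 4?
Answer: 63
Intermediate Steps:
s = 8 (s = 4 - 1*(-4) = 4 + 4 = 8)
X(g, B) = 3 - g² (X(g, B) = 3 - (g² + 0) = 3 - g²)
7*X(√(-5 - 1), s) = 7*(3 - (√(-5 - 1))²) = 7*(3 - (√(-6))²) = 7*(3 - (I*√6)²) = 7*(3 - 1*(-6)) = 7*(3 + 6) = 7*9 = 63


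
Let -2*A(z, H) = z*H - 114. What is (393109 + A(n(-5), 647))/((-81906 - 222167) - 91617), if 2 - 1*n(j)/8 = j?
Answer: -37505/39569 ≈ -0.94784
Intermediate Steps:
n(j) = 16 - 8*j
A(z, H) = 57 - H*z/2 (A(z, H) = -(z*H - 114)/2 = -(H*z - 114)/2 = -(-114 + H*z)/2 = 57 - H*z/2)
(393109 + A(n(-5), 647))/((-81906 - 222167) - 91617) = (393109 + (57 - 1/2*647*(16 - 8*(-5))))/((-81906 - 222167) - 91617) = (393109 + (57 - 1/2*647*(16 + 40)))/(-304073 - 91617) = (393109 + (57 - 1/2*647*56))/(-395690) = (393109 + (57 - 18116))*(-1/395690) = (393109 - 18059)*(-1/395690) = 375050*(-1/395690) = -37505/39569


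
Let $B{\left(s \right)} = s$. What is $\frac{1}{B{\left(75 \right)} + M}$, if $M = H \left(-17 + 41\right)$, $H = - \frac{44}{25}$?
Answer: $\frac{25}{819} \approx 0.030525$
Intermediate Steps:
$H = - \frac{44}{25}$ ($H = \left(-44\right) \frac{1}{25} = - \frac{44}{25} \approx -1.76$)
$M = - \frac{1056}{25}$ ($M = - \frac{44 \left(-17 + 41\right)}{25} = \left(- \frac{44}{25}\right) 24 = - \frac{1056}{25} \approx -42.24$)
$\frac{1}{B{\left(75 \right)} + M} = \frac{1}{75 - \frac{1056}{25}} = \frac{1}{\frac{819}{25}} = \frac{25}{819}$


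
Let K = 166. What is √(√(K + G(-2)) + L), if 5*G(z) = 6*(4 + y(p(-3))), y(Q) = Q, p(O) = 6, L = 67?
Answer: √(67 + √178) ≈ 8.9633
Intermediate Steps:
G(z) = 12 (G(z) = (6*(4 + 6))/5 = (6*10)/5 = (⅕)*60 = 12)
√(√(K + G(-2)) + L) = √(√(166 + 12) + 67) = √(√178 + 67) = √(67 + √178)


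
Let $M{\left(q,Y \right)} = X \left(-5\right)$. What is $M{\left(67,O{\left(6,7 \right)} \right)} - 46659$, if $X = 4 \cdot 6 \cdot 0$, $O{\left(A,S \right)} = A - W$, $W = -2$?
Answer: $-46659$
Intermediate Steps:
$O{\left(A,S \right)} = 2 + A$ ($O{\left(A,S \right)} = A - -2 = A + 2 = 2 + A$)
$X = 0$ ($X = 24 \cdot 0 = 0$)
$M{\left(q,Y \right)} = 0$ ($M{\left(q,Y \right)} = 0 \left(-5\right) = 0$)
$M{\left(67,O{\left(6,7 \right)} \right)} - 46659 = 0 - 46659 = -46659$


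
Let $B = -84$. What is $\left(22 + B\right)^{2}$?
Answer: $3844$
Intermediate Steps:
$\left(22 + B\right)^{2} = \left(22 - 84\right)^{2} = \left(-62\right)^{2} = 3844$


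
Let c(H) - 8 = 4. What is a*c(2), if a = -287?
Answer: -3444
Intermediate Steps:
c(H) = 12 (c(H) = 8 + 4 = 12)
a*c(2) = -287*12 = -3444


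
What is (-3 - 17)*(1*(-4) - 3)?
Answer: 140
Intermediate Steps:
(-3 - 17)*(1*(-4) - 3) = -20*(-4 - 3) = -20*(-7) = 140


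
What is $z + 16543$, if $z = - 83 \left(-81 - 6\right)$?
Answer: $23764$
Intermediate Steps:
$z = 7221$ ($z = \left(-83\right) \left(-87\right) = 7221$)
$z + 16543 = 7221 + 16543 = 23764$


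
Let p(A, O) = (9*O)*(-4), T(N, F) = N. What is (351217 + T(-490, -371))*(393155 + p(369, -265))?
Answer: 141236009265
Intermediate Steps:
p(A, O) = -36*O
(351217 + T(-490, -371))*(393155 + p(369, -265)) = (351217 - 490)*(393155 - 36*(-265)) = 350727*(393155 + 9540) = 350727*402695 = 141236009265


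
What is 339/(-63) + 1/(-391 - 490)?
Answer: -99574/18501 ≈ -5.3821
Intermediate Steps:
339/(-63) + 1/(-391 - 490) = 339*(-1/63) + 1/(-881) = -113/21 - 1/881 = -99574/18501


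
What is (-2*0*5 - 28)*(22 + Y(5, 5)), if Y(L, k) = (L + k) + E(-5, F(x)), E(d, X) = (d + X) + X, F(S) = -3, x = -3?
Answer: -588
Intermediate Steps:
E(d, X) = d + 2*X (E(d, X) = (X + d) + X = d + 2*X)
Y(L, k) = -11 + L + k (Y(L, k) = (L + k) + (-5 + 2*(-3)) = (L + k) + (-5 - 6) = (L + k) - 11 = -11 + L + k)
(-2*0*5 - 28)*(22 + Y(5, 5)) = (-2*0*5 - 28)*(22 + (-11 + 5 + 5)) = (0*5 - 28)*(22 - 1) = (0 - 28)*21 = -28*21 = -588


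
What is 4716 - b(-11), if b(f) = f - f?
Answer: 4716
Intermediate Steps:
b(f) = 0
4716 - b(-11) = 4716 - 1*0 = 4716 + 0 = 4716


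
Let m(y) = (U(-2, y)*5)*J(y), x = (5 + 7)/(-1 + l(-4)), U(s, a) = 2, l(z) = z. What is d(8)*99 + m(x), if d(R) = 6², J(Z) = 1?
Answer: 3574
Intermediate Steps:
d(R) = 36
x = -12/5 (x = (5 + 7)/(-1 - 4) = 12/(-5) = 12*(-⅕) = -12/5 ≈ -2.4000)
m(y) = 10 (m(y) = (2*5)*1 = 10*1 = 10)
d(8)*99 + m(x) = 36*99 + 10 = 3564 + 10 = 3574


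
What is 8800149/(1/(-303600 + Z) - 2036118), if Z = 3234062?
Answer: -25788502238838/5966766426515 ≈ -4.3220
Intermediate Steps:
8800149/(1/(-303600 + Z) - 2036118) = 8800149/(1/(-303600 + 3234062) - 2036118) = 8800149/(1/2930462 - 2036118) = 8800149/(-5966766426515/2930462) = 8800149*(-2930462/5966766426515) = -25788502238838/5966766426515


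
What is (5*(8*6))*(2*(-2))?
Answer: -960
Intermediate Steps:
(5*(8*6))*(2*(-2)) = (5*48)*(-4) = 240*(-4) = -960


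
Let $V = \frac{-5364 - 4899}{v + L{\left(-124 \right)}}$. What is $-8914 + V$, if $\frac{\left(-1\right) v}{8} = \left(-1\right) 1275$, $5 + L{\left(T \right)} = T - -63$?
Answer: $- \frac{30114913}{3378} \approx -8915.0$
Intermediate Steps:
$L{\left(T \right)} = 58 + T$ ($L{\left(T \right)} = -5 + \left(T - -63\right) = -5 + \left(T + 63\right) = -5 + \left(63 + T\right) = 58 + T$)
$v = 10200$ ($v = - 8 \left(\left(-1\right) 1275\right) = \left(-8\right) \left(-1275\right) = 10200$)
$V = - \frac{3421}{3378}$ ($V = \frac{-5364 - 4899}{10200 + \left(58 - 124\right)} = - \frac{10263}{10200 - 66} = - \frac{10263}{10134} = \left(-10263\right) \frac{1}{10134} = - \frac{3421}{3378} \approx -1.0127$)
$-8914 + V = -8914 - \frac{3421}{3378} = - \frac{30114913}{3378}$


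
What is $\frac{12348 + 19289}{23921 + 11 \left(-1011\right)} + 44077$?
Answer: $\frac{564217237}{12800} \approx 44080.0$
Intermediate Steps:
$\frac{12348 + 19289}{23921 + 11 \left(-1011\right)} + 44077 = \frac{31637}{23921 - 11121} + 44077 = \frac{31637}{12800} + 44077 = \frac{564217237}{12800}$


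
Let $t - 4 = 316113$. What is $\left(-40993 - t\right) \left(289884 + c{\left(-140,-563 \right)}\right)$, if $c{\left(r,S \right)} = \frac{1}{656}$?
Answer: $- \frac{828163806275}{8} \approx -1.0352 \cdot 10^{11}$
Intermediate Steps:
$t = 316117$ ($t = 4 + 316113 = 316117$)
$c{\left(r,S \right)} = \frac{1}{656}$
$\left(-40993 - t\right) \left(289884 + c{\left(-140,-563 \right)}\right) = \left(-40993 - 316117\right) \left(289884 + \frac{1}{656}\right) = \left(-40993 - 316117\right) \frac{190163905}{656} = \left(-357110\right) \frac{190163905}{656} = - \frac{828163806275}{8}$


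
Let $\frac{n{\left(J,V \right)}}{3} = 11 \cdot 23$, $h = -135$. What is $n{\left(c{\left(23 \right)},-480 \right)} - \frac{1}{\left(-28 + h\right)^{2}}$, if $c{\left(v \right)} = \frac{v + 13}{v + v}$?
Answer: $\frac{20165870}{26569} \approx 759.0$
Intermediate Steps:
$c{\left(v \right)} = \frac{13 + v}{2 v}$
$n{\left(J,V \right)} = 759$ ($n{\left(J,V \right)} = 3 \cdot 11 \cdot 23 = 3 \cdot 253 = 759$)
$n{\left(c{\left(23 \right)},-480 \right)} - \frac{1}{\left(-28 + h\right)^{2}} = 759 - \frac{1}{\left(-28 - 135\right)^{2}} = 759 - \frac{1}{\left(-163\right)^{2}} = 759 - \frac{1}{26569} = \frac{20165870}{26569}$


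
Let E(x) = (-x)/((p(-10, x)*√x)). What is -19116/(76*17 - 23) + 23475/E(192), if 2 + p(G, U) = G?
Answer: -708/47 + 23475*√3/2 ≈ 20315.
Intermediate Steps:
p(G, U) = -2 + G
E(x) = √x/12 (E(x) = (-x)/(((-2 - 10)*√x)) = (-x)/((-12*√x)) = (-x)*(-1/(12*√x)) = √x/12)
-19116/(76*17 - 23) + 23475/E(192) = -19116/(76*17 - 23) + 23475/((√192/12)) = -19116/(1292 - 23) + 23475/(((8*√3)/12)) = -19116/1269 + 23475/((2*√3/3)) = -19116*1/1269 + 23475*(√3/2) = -708/47 + 23475*√3/2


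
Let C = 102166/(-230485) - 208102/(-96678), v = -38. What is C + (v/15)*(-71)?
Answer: 2023012665239/11141414415 ≈ 181.58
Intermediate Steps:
C = 19043592461/11141414415 (C = 102166*(-1/230485) - 208102*(-1/96678) = -102166/230485 + 104051/48339 = 19043592461/11141414415 ≈ 1.7093)
C + (v/15)*(-71) = 19043592461/11141414415 - 38/15*(-71) = 19043592461/11141414415 + 2698/15 = 2023012665239/11141414415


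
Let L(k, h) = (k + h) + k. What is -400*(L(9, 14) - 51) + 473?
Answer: 8073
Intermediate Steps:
L(k, h) = h + 2*k (L(k, h) = (h + k) + k = h + 2*k)
-400*(L(9, 14) - 51) + 473 = -400*((14 + 2*9) - 51) + 473 = -400*((14 + 18) - 51) + 473 = -400*(32 - 51) + 473 = -400*(-19) + 473 = 7600 + 473 = 8073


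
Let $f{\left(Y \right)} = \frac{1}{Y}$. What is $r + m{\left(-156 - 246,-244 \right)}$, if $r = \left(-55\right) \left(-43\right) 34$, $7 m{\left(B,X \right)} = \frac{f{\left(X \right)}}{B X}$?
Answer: $\frac{13471433384639}{167534304} \approx 80410.0$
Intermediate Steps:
$m{\left(B,X \right)} = \frac{1}{7 B X^{2}}$ ($m{\left(B,X \right)} = \frac{\frac{1}{X} \frac{1}{B X}}{7} = \frac{\frac{1}{B} \frac{1}{X^{2}}}{7} = \frac{1}{7 B X^{2}}$)
$r = 80410$ ($r = 2365 \cdot 34 = 80410$)
$r + m{\left(-156 - 246,-244 \right)} = 80410 + \frac{1}{7 \left(-156 - 246\right) 59536} = 80410 + \frac{1}{7} \frac{1}{-156 - 246} \cdot \frac{1}{59536} = 80410 + \frac{1}{7} \frac{1}{-402} \cdot \frac{1}{59536} = 80410 + \frac{1}{7} \left(- \frac{1}{402}\right) \frac{1}{59536} = 80410 - \frac{1}{167534304} = \frac{13471433384639}{167534304}$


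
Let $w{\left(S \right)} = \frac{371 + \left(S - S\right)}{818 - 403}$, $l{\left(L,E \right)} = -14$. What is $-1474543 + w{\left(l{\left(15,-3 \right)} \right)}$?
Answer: $- \frac{611934974}{415} \approx -1.4745 \cdot 10^{6}$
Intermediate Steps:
$w{\left(S \right)} = \frac{371}{415}$ ($w{\left(S \right)} = \frac{371 + 0}{415} = 371 \cdot \frac{1}{415} = \frac{371}{415}$)
$-1474543 + w{\left(l{\left(15,-3 \right)} \right)} = -1474543 + \frac{371}{415} = - \frac{611934974}{415}$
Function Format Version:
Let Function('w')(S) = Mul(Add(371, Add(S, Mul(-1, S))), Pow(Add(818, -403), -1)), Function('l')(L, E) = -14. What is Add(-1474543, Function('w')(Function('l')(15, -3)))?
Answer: Rational(-611934974, 415) ≈ -1.4745e+6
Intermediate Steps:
Function('w')(S) = Rational(371, 415) (Function('w')(S) = Mul(Add(371, 0), Pow(415, -1)) = Mul(371, Rational(1, 415)) = Rational(371, 415))
Add(-1474543, Function('w')(Function('l')(15, -3))) = Add(-1474543, Rational(371, 415)) = Rational(-611934974, 415)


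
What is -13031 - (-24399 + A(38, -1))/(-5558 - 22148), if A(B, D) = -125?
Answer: -180530705/13853 ≈ -13032.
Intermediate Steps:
-13031 - (-24399 + A(38, -1))/(-5558 - 22148) = -13031 - (-24399 - 125)/(-5558 - 22148) = -13031 - (-24524)/(-27706) = -13031 - (-24524)*(-1)/27706 = -13031 - 1*12262/13853 = -13031 - 12262/13853 = -180530705/13853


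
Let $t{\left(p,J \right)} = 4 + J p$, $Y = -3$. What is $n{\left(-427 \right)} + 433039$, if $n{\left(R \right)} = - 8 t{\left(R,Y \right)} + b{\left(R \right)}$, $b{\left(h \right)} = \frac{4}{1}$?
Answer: $422763$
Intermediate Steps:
$b{\left(h \right)} = 4$ ($b{\left(h \right)} = 4 \cdot 1 = 4$)
$n{\left(R \right)} = -28 + 24 R$ ($n{\left(R \right)} = - 8 \left(4 - 3 R\right) + 4 = \left(-32 + 24 R\right) + 4 = -28 + 24 R$)
$n{\left(-427 \right)} + 433039 = \left(-28 + 24 \left(-427\right)\right) + 433039 = \left(-28 - 10248\right) + 433039 = -10276 + 433039 = 422763$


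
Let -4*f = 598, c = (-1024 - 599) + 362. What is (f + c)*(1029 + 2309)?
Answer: -4708249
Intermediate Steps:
c = -1261 (c = -1623 + 362 = -1261)
f = -299/2 (f = -¼*598 = -299/2 ≈ -149.50)
(f + c)*(1029 + 2309) = (-299/2 - 1261)*(1029 + 2309) = -2821/2*3338 = -4708249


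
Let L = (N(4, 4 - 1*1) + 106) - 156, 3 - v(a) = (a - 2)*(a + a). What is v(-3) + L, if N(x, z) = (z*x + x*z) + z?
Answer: -50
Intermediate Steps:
N(x, z) = z + 2*x*z (N(x, z) = (x*z + x*z) + z = 2*x*z + z = z + 2*x*z)
v(a) = 3 - 2*a*(-2 + a) (v(a) = 3 - (a - 2)*(a + a) = 3 - (-2 + a)*2*a = 3 - 2*a*(-2 + a))
L = -23 (L = ((4 - 1*1)*(1 + 2*4) + 106) - 156 = ((4 - 1)*(1 + 8) + 106) - 156 = (3*9 + 106) - 156 = (27 + 106) - 156 = 133 - 156 = -23)
v(-3) + L = (3 - 2*(-3)² + 4*(-3)) - 23 = (3 - 2*9 - 12) - 23 = (3 - 18 - 12) - 23 = -27 - 23 = -50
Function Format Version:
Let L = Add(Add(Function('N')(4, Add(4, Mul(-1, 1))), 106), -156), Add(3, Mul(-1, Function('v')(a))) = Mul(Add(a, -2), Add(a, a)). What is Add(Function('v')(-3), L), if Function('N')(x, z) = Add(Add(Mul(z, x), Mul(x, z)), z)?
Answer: -50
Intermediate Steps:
Function('N')(x, z) = Add(z, Mul(2, x, z)) (Function('N')(x, z) = Add(Add(Mul(x, z), Mul(x, z)), z) = Add(Mul(2, x, z), z) = Add(z, Mul(2, x, z)))
Function('v')(a) = Add(3, Mul(-2, a, Add(-2, a))) (Function('v')(a) = Add(3, Mul(-1, Mul(Add(a, -2), Add(a, a)))) = Add(3, Mul(-1, Mul(Add(-2, a), Mul(2, a)))) = Add(3, Mul(-1, Mul(2, a, Add(-2, a)))) = Add(3, Mul(-2, a, Add(-2, a))))
L = -23 (L = Add(Add(Mul(Add(4, Mul(-1, 1)), Add(1, Mul(2, 4))), 106), -156) = Add(Add(Mul(Add(4, -1), Add(1, 8)), 106), -156) = Add(Add(Mul(3, 9), 106), -156) = Add(Add(27, 106), -156) = Add(133, -156) = -23)
Add(Function('v')(-3), L) = Add(Add(3, Mul(-2, Pow(-3, 2)), Mul(4, -3)), -23) = Add(Add(3, Mul(-2, 9), -12), -23) = Add(Add(3, -18, -12), -23) = Add(-27, -23) = -50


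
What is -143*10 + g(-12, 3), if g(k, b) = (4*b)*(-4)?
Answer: -1478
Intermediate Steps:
g(k, b) = -16*b
-143*10 + g(-12, 3) = -143*10 - 16*3 = -1430 - 48 = -1478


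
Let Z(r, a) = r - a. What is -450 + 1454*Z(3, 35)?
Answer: -46978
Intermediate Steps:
-450 + 1454*Z(3, 35) = -450 + 1454*(3 - 1*35) = -450 + 1454*(3 - 35) = -450 + 1454*(-32) = -450 - 46528 = -46978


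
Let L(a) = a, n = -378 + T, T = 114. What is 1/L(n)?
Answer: -1/264 ≈ -0.0037879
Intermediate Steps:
n = -264 (n = -378 + 114 = -264)
1/L(n) = 1/(-264) = -1/264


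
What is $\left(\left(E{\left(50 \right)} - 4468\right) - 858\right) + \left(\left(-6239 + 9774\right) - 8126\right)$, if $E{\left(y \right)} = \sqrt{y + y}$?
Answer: $-9907$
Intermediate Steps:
$E{\left(y \right)} = \sqrt{2} \sqrt{y}$ ($E{\left(y \right)} = \sqrt{2 y} = \sqrt{2} \sqrt{y}$)
$\left(\left(E{\left(50 \right)} - 4468\right) - 858\right) + \left(\left(-6239 + 9774\right) - 8126\right) = \left(\left(\sqrt{2} \sqrt{50} - 4468\right) - 858\right) + \left(\left(-6239 + 9774\right) - 8126\right) = \left(\left(\sqrt{2} \cdot 5 \sqrt{2} - 4468\right) - 858\right) + \left(3535 - 8126\right) = \left(\left(10 - 4468\right) - 858\right) - 4591 = \left(-4458 - 858\right) - 4591 = -5316 - 4591 = -9907$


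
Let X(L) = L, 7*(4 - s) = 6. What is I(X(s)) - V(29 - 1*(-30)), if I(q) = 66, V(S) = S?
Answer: 7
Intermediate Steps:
s = 22/7 (s = 4 - ⅐*6 = 4 - 6/7 = 22/7 ≈ 3.1429)
I(X(s)) - V(29 - 1*(-30)) = 66 - (29 - 1*(-30)) = 66 - (29 + 30) = 66 - 1*59 = 66 - 59 = 7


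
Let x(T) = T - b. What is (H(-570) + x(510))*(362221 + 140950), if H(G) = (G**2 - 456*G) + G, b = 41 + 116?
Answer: 294155276113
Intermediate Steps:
b = 157
H(G) = G**2 - 455*G
x(T) = -157 + T (x(T) = T - 1*157 = T - 157 = -157 + T)
(H(-570) + x(510))*(362221 + 140950) = (-570*(-455 - 570) + (-157 + 510))*(362221 + 140950) = (-570*(-1025) + 353)*503171 = (584250 + 353)*503171 = 584603*503171 = 294155276113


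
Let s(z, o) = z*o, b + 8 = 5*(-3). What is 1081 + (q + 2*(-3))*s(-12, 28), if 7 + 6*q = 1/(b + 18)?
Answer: 17501/5 ≈ 3500.2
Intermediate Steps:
b = -23 (b = -8 + 5*(-3) = -8 - 15 = -23)
s(z, o) = o*z
q = -6/5 (q = -7/6 + 1/(6*(-23 + 18)) = -7/6 + (⅙)/(-5) = -7/6 + (⅙)*(-⅕) = -7/6 - 1/30 = -6/5 ≈ -1.2000)
1081 + (q + 2*(-3))*s(-12, 28) = 1081 + (-6/5 + 2*(-3))*(28*(-12)) = 1081 + (-6/5 - 6)*(-336) = 1081 - 36/5*(-336) = 1081 + 12096/5 = 17501/5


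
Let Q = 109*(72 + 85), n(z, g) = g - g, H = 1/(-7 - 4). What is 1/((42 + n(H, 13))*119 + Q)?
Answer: 1/22111 ≈ 4.5226e-5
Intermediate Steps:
H = -1/11 (H = 1/(-11) = -1/11 ≈ -0.090909)
n(z, g) = 0
Q = 17113 (Q = 109*157 = 17113)
1/((42 + n(H, 13))*119 + Q) = 1/((42 + 0)*119 + 17113) = 1/(42*119 + 17113) = 1/(4998 + 17113) = 1/22111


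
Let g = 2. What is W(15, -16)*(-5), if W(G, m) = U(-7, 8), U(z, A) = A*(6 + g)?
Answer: -320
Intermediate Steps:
U(z, A) = 8*A (U(z, A) = A*(6 + 2) = A*8 = 8*A)
W(G, m) = 64 (W(G, m) = 8*8 = 64)
W(15, -16)*(-5) = 64*(-5) = -320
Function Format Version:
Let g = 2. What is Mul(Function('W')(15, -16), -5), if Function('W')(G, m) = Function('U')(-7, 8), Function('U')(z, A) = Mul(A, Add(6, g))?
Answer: -320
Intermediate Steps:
Function('U')(z, A) = Mul(8, A) (Function('U')(z, A) = Mul(A, Add(6, 2)) = Mul(A, 8) = Mul(8, A))
Function('W')(G, m) = 64 (Function('W')(G, m) = Mul(8, 8) = 64)
Mul(Function('W')(15, -16), -5) = Mul(64, -5) = -320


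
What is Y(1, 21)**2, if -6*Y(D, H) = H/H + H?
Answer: 121/9 ≈ 13.444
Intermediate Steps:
Y(D, H) = -1/6 - H/6 (Y(D, H) = -(H/H + H)/6 = -(1 + H)/6 = -1/6 - H/6)
Y(1, 21)**2 = (-1/6 - 1/6*21)**2 = (-1/6 - 7/2)**2 = (-11/3)**2 = 121/9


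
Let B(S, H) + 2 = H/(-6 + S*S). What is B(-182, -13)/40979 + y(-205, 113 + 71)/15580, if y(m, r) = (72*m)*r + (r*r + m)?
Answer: -1820056888050039/10572140246380 ≈ -172.16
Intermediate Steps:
B(S, H) = -2 + H/(-6 + S²) (B(S, H) = -2 + H/(-6 + S*S) = -2 + H/(-6 + S²))
y(m, r) = m + r² + 72*m*r (y(m, r) = 72*m*r + (r² + m) = 72*m*r + (m + r²) = m + r² + 72*m*r)
B(-182, -13)/40979 + y(-205, 113 + 71)/15580 = ((12 - 13 - 2*(-182)²)/(-6 + (-182)²))/40979 + (-205 + (113 + 71)² + 72*(-205)*(113 + 71))/15580 = ((12 - 13 - 2*33124)/(-6 + 33124))*(1/40979) + (-205 + 184² + 72*(-205)*184)*(1/15580) = ((12 - 13 - 66248)/33118)*(1/40979) + (-205 + 33856 - 2715840)*(1/15580) = ((1/33118)*(-66249))*(1/40979) - 2682189*1/15580 = -66249/33118*1/40979 - 2682189/15580 = -66249/1357142522 - 2682189/15580 = -1820056888050039/10572140246380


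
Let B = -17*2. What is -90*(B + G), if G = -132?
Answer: 14940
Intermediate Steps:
B = -34
-90*(B + G) = -90*(-34 - 132) = -90*(-166) = 14940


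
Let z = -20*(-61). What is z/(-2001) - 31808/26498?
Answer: -47987684/26511249 ≈ -1.8101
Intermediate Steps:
z = 1220
z/(-2001) - 31808/26498 = 1220/(-2001) - 31808/26498 = 1220*(-1/2001) - 31808*1/26498 = -1220/2001 - 15904/13249 = -47987684/26511249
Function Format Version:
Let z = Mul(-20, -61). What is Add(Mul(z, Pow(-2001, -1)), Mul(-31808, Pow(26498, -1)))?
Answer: Rational(-47987684, 26511249) ≈ -1.8101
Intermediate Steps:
z = 1220
Add(Mul(z, Pow(-2001, -1)), Mul(-31808, Pow(26498, -1))) = Add(Mul(1220, Pow(-2001, -1)), Mul(-31808, Pow(26498, -1))) = Add(Mul(1220, Rational(-1, 2001)), Mul(-31808, Rational(1, 26498))) = Add(Rational(-1220, 2001), Rational(-15904, 13249)) = Rational(-47987684, 26511249)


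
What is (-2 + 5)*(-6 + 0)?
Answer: -18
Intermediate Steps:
(-2 + 5)*(-6 + 0) = 3*(-6) = -18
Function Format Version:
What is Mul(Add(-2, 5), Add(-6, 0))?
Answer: -18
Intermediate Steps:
Mul(Add(-2, 5), Add(-6, 0)) = Mul(3, -6) = -18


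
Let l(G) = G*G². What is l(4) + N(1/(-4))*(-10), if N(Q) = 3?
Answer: 34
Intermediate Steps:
l(G) = G³
l(4) + N(1/(-4))*(-10) = 4³ + 3*(-10) = 64 - 30 = 34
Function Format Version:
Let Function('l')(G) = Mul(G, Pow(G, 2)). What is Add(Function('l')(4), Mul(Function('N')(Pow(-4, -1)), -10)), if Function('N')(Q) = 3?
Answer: 34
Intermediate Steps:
Function('l')(G) = Pow(G, 3)
Add(Function('l')(4), Mul(Function('N')(Pow(-4, -1)), -10)) = Add(Pow(4, 3), Mul(3, -10)) = Add(64, -30) = 34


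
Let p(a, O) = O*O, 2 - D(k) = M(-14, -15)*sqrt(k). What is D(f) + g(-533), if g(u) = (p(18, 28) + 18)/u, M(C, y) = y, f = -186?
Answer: 264/533 + 15*I*sqrt(186) ≈ 0.49531 + 204.57*I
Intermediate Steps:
D(k) = 2 + 15*sqrt(k) (D(k) = 2 - (-15)*sqrt(k) = 2 + 15*sqrt(k))
p(a, O) = O**2
g(u) = 802/u (g(u) = (28**2 + 18)/u = (784 + 18)/u = 802/u)
D(f) + g(-533) = (2 + 15*sqrt(-186)) + 802/(-533) = (2 + 15*(I*sqrt(186))) + 802*(-1/533) = (2 + 15*I*sqrt(186)) - 802/533 = 264/533 + 15*I*sqrt(186)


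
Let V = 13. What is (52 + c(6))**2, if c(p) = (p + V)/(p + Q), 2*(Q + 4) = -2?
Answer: 5041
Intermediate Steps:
Q = -5 (Q = -4 + (1/2)*(-2) = -4 - 1 = -5)
c(p) = (13 + p)/(-5 + p) (c(p) = (p + 13)/(p - 5) = (13 + p)/(-5 + p))
(52 + c(6))**2 = (52 + (13 + 6)/(-5 + 6))**2 = (52 + 19/1)**2 = (52 + 1*19)**2 = (52 + 19)**2 = 71**2 = 5041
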